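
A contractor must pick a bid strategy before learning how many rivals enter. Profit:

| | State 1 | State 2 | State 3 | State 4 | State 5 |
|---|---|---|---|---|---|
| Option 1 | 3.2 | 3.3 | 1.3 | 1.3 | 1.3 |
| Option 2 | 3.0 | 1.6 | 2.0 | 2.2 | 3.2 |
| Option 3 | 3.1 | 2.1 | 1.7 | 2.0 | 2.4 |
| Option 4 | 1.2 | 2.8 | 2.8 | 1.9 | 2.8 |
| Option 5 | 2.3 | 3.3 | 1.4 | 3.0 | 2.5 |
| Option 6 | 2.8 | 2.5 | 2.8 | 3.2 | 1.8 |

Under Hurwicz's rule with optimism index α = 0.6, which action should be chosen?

Option 6

Option 1: 0.6·3.3 + 0.4·1.3 = 2.5
Option 2: 0.6·3.2 + 0.4·1.6 = 2.56
Option 3: 0.6·3.1 + 0.4·1.7 = 2.54
Option 4: 0.6·2.8 + 0.4·1.2 = 2.16
Option 5: 0.6·3.3 + 0.4·1.4 = 2.54
Option 6: 0.6·3.2 + 0.4·1.8 = 2.64
Highest Hurwicz score = 2.64 → Option 6.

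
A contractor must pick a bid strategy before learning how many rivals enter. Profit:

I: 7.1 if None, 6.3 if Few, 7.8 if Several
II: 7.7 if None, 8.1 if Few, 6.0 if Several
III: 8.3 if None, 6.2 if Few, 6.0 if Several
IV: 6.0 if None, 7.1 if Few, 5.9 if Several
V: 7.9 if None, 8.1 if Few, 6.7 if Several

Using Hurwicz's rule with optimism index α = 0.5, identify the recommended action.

V

I: 0.5·7.8 + 0.5·6.3 = 7.05
II: 0.5·8.1 + 0.5·6.0 = 7.05
III: 0.5·8.3 + 0.5·6.0 = 7.15
IV: 0.5·7.1 + 0.5·5.9 = 6.5
V: 0.5·8.1 + 0.5·6.7 = 7.4
Highest Hurwicz score = 7.4 → V.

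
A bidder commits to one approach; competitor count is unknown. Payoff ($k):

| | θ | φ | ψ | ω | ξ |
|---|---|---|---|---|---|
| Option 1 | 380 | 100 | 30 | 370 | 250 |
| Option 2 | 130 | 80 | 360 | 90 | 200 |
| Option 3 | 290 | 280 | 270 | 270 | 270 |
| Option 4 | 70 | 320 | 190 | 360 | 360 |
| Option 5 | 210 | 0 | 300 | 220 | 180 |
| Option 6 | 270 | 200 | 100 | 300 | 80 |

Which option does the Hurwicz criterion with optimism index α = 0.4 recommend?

Option 3

Option 1: 0.4·380 + 0.6·30 = 170
Option 2: 0.4·360 + 0.6·80 = 192
Option 3: 0.4·290 + 0.6·270 = 278
Option 4: 0.4·360 + 0.6·70 = 186
Option 5: 0.4·300 + 0.6·0 = 120
Option 6: 0.4·300 + 0.6·80 = 168
Highest Hurwicz score = 278 → Option 3.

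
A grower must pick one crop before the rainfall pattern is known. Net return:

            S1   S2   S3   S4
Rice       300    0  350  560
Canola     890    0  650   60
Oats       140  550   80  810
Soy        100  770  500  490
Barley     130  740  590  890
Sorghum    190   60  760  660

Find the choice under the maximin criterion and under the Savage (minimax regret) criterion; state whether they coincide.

maximin → Barley; minimax regret → Sorghum (disagree)

Row minima: Rice=0, Canola=0, Oats=80, Soy=100, Barley=130, Sorghum=60
Best worst-case = 130 → Barley.
Column bests: S1=890, S2=770, S3=760, S4=890.
Rice regrets: 590, 770, 410, 330 → max 770
Canola regrets: 0, 770, 110, 830 → max 830
Oats regrets: 750, 220, 680, 80 → max 750
Soy regrets: 790, 0, 260, 400 → max 790
Barley regrets: 760, 30, 170, 0 → max 760
Sorghum regrets: 700, 710, 0, 230 → max 710
Smallest max regret = 710 → Sorghum.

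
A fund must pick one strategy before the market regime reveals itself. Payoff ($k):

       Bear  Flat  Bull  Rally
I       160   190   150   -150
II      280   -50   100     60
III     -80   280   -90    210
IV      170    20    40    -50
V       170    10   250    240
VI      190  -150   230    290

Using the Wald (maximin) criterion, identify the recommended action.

Row minima: I=-150, II=-50, III=-90, IV=-50, V=10, VI=-150
Best worst-case = 10 → V.

V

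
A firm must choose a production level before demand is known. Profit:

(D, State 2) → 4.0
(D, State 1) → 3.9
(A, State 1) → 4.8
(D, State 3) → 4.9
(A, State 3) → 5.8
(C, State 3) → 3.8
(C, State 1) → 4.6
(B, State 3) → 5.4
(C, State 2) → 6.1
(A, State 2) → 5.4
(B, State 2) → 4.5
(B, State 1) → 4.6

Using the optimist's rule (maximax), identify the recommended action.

C

Row maxima: A=5.8, B=5.4, C=6.1, D=4.9
Best best-case = 6.1 → C.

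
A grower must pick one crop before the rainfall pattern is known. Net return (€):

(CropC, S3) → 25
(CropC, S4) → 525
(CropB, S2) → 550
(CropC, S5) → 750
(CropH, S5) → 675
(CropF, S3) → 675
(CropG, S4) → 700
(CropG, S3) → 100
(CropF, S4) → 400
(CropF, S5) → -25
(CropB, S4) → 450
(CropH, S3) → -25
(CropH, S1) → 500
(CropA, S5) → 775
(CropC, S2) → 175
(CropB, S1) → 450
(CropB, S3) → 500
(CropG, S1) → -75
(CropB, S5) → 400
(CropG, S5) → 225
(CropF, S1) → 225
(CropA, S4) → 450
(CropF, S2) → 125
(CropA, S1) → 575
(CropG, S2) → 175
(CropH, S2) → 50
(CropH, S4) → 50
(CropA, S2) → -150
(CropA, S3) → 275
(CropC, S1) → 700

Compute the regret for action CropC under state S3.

650

Best payoff under S3 is 675.
Regret = 675 − 25 = 650.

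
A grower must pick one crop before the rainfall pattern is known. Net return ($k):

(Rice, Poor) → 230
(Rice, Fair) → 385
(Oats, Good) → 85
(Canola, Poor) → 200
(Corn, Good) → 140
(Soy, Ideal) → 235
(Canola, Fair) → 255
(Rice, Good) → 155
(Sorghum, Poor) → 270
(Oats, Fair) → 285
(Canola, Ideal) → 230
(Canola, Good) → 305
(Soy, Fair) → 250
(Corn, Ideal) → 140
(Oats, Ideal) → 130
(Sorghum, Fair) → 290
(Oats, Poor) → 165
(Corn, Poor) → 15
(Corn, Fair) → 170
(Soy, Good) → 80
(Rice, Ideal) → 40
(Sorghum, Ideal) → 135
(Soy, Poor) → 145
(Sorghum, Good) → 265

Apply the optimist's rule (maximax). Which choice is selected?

Rice

Row maxima: Sorghum=290, Canola=305, Oats=285, Rice=385, Soy=250, Corn=170
Best best-case = 385 → Rice.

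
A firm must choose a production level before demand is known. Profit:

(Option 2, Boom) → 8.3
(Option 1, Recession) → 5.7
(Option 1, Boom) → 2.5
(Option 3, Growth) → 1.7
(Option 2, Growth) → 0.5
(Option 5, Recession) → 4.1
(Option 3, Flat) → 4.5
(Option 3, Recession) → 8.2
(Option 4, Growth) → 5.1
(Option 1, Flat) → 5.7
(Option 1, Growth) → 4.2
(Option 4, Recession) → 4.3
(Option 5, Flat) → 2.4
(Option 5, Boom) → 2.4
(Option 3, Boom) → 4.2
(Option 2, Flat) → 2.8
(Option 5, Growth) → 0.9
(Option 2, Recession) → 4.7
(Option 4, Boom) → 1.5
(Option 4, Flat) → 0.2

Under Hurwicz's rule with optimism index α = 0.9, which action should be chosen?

Option 1: 0.9·5.7 + 0.1·2.5 = 5.38
Option 2: 0.9·8.3 + 0.1·0.5 = 7.52
Option 3: 0.9·8.2 + 0.1·1.7 = 7.55
Option 4: 0.9·5.1 + 0.1·0.2 = 4.61
Option 5: 0.9·4.1 + 0.1·0.9 = 3.78
Highest Hurwicz score = 7.55 → Option 3.

Option 3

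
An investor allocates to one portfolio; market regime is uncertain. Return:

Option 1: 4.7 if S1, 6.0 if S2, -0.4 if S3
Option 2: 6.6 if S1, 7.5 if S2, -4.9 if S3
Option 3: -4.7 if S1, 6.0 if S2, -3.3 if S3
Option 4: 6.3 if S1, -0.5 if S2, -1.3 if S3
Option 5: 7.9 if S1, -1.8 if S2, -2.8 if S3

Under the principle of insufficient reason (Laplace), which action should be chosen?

Option 1

Row averages: Option 1=103/30, Option 2=46/15, Option 3=-2/3, Option 4=1.5, Option 5=1.1
Highest average = 103/30 → Option 1.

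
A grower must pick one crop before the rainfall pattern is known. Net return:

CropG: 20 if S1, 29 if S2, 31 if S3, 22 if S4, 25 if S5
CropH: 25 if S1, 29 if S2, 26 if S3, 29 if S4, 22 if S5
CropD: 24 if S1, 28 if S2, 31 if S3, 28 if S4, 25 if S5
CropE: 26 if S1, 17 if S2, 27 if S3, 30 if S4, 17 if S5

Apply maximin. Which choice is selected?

Row minima: CropG=20, CropH=22, CropD=24, CropE=17
Best worst-case = 24 → CropD.

CropD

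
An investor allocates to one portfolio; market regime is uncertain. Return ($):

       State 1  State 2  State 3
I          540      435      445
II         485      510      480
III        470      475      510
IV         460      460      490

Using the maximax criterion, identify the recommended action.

I

Row maxima: I=540, II=510, III=510, IV=490
Best best-case = 540 → I.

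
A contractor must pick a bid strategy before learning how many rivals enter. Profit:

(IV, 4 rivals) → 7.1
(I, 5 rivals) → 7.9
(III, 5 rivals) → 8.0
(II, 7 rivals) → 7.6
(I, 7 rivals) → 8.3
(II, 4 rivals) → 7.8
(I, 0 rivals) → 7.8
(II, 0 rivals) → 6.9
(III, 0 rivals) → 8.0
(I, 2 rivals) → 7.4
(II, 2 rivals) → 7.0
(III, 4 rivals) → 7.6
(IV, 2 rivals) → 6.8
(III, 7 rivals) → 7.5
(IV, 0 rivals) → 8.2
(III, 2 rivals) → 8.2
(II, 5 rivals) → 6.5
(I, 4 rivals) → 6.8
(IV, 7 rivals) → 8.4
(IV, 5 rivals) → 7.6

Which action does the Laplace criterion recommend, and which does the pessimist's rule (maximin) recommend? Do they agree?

Row averages: I=7.64, II=7.16, III=7.86, IV=7.62
Highest average = 7.86 → III.
Row minima: I=6.8, II=6.5, III=7.5, IV=6.8
Best worst-case = 7.5 → III.

laplace → III; maximin → III (agree)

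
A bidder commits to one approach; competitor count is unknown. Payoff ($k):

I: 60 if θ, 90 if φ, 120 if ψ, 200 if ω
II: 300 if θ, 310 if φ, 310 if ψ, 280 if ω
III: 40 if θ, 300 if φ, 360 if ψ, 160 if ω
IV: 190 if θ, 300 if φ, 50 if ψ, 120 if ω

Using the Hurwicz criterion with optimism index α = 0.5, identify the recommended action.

II

I: 0.5·200 + 0.5·60 = 130
II: 0.5·310 + 0.5·280 = 295
III: 0.5·360 + 0.5·40 = 200
IV: 0.5·300 + 0.5·50 = 175
Highest Hurwicz score = 295 → II.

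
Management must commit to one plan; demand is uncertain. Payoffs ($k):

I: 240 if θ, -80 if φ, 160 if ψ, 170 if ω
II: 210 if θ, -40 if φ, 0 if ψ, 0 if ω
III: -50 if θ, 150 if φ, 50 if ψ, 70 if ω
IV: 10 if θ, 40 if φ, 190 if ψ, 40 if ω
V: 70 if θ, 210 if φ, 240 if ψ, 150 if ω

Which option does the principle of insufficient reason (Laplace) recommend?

V

Row averages: I=122.5, II=42.5, III=55, IV=70, V=167.5
Highest average = 167.5 → V.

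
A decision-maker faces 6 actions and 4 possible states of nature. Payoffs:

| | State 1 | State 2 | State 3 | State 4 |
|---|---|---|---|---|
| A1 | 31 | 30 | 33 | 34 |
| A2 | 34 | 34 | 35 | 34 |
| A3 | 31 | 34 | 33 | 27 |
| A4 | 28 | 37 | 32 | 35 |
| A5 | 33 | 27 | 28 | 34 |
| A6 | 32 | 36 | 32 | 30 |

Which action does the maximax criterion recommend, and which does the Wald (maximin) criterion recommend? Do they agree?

Row maxima: A1=34, A2=35, A3=34, A4=37, A5=34, A6=36
Best best-case = 37 → A4.
Row minima: A1=30, A2=34, A3=27, A4=28, A5=27, A6=30
Best worst-case = 34 → A2.

maximax → A4; maximin → A2 (disagree)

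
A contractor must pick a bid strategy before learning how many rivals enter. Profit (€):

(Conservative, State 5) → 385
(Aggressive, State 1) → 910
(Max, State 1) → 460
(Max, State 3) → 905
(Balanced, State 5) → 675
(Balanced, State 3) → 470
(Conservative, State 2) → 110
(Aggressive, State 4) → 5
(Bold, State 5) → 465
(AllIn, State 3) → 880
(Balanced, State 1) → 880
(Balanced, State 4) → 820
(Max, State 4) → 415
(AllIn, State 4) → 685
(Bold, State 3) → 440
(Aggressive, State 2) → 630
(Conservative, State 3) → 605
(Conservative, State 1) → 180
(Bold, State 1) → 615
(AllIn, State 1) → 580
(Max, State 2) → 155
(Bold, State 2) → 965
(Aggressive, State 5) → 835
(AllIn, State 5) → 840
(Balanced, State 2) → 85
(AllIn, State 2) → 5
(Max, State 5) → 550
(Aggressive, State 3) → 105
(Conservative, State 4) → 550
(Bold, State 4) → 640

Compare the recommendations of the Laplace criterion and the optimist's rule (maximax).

laplace → Bold; maximax → Bold (agree)

Row averages: Conservative=366, Balanced=586, Aggressive=497, Bold=625, AllIn=598, Max=497
Highest average = 625 → Bold.
Row maxima: Conservative=605, Balanced=880, Aggressive=910, Bold=965, AllIn=880, Max=905
Best best-case = 965 → Bold.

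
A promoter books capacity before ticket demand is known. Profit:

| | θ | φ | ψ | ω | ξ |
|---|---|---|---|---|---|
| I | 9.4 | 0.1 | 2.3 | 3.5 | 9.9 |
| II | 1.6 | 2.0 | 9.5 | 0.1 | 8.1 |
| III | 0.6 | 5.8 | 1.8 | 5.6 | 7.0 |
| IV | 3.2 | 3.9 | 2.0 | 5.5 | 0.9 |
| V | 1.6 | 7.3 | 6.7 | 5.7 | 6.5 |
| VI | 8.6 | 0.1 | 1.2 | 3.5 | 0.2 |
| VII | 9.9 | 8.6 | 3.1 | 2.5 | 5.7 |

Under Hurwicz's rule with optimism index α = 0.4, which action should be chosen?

I: 0.4·9.9 + 0.6·0.1 = 4.02
II: 0.4·9.5 + 0.6·0.1 = 3.86
III: 0.4·7.0 + 0.6·0.6 = 3.16
IV: 0.4·5.5 + 0.6·0.9 = 2.74
V: 0.4·7.3 + 0.6·1.6 = 3.88
VI: 0.4·8.6 + 0.6·0.1 = 3.5
VII: 0.4·9.9 + 0.6·2.5 = 5.46
Highest Hurwicz score = 5.46 → VII.

VII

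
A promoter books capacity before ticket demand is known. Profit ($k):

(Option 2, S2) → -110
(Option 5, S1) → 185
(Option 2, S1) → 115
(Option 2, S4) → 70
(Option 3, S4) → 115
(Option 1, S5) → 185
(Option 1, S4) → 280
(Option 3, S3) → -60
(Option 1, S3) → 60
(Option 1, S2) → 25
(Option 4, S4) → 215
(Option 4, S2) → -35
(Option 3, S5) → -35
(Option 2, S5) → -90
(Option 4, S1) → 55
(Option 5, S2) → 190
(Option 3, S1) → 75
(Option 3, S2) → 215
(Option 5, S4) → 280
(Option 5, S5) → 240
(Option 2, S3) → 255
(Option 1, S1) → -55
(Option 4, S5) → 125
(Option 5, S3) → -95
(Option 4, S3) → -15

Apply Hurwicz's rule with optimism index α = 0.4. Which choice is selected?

Option 1: 0.4·280 + 0.6·(-55) = 79
Option 2: 0.4·255 + 0.6·(-110) = 36
Option 3: 0.4·215 + 0.6·(-60) = 50
Option 4: 0.4·215 + 0.6·(-35) = 65
Option 5: 0.4·280 + 0.6·(-95) = 55
Highest Hurwicz score = 79 → Option 1.

Option 1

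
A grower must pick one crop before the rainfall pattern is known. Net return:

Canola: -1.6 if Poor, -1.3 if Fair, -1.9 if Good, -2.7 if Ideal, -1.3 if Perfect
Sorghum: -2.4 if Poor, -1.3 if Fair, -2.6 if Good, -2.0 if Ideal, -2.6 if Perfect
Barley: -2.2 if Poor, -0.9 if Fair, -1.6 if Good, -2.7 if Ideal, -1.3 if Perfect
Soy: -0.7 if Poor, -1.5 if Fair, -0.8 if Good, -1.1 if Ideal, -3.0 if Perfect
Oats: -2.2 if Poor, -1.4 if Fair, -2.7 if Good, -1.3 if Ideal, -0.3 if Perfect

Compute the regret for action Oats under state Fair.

Best payoff under Fair is -0.9.
Regret = -0.9 − (-1.4) = 0.5.

0.5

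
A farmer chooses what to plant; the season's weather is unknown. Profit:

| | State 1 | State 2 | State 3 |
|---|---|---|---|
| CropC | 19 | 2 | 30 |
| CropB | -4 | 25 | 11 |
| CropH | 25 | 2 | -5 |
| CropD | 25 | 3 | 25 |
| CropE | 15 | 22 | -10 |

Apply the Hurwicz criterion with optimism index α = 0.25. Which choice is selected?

CropC

CropC: 0.25·30 + 0.75·2 = 9
CropB: 0.25·25 + 0.75·(-4) = 3.25
CropH: 0.25·25 + 0.75·(-5) = 2.5
CropD: 0.25·25 + 0.75·3 = 8.5
CropE: 0.25·22 + 0.75·(-10) = -2
Highest Hurwicz score = 9 → CropC.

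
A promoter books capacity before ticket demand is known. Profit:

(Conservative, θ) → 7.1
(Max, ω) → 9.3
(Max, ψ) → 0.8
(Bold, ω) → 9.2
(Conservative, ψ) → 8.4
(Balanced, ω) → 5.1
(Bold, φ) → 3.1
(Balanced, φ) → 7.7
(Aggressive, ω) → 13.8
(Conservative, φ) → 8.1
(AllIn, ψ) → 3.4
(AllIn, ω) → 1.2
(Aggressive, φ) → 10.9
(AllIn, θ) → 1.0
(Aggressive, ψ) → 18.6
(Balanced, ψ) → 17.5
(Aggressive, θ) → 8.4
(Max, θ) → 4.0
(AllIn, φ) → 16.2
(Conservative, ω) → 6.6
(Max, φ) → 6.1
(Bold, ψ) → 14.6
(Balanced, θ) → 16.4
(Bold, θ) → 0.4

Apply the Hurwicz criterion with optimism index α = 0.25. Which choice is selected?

Conservative: 0.25·8.4 + 0.75·6.6 = 7.05
Balanced: 0.25·17.5 + 0.75·5.1 = 8.2
Aggressive: 0.25·18.6 + 0.75·8.4 = 10.95
Bold: 0.25·14.6 + 0.75·0.4 = 3.95
AllIn: 0.25·16.2 + 0.75·1.0 = 4.8
Max: 0.25·9.3 + 0.75·0.8 = 2.925
Highest Hurwicz score = 10.95 → Aggressive.

Aggressive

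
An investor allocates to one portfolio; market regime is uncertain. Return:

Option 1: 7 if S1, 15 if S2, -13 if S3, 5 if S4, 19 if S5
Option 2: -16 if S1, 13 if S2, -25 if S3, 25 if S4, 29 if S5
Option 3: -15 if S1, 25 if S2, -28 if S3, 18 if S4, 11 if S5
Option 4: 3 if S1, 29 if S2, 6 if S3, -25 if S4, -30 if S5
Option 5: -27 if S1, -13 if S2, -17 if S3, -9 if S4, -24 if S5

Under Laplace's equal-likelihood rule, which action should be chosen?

Option 1

Row averages: Option 1=6.6, Option 2=5.2, Option 3=2.2, Option 4=-3.4, Option 5=-18
Highest average = 6.6 → Option 1.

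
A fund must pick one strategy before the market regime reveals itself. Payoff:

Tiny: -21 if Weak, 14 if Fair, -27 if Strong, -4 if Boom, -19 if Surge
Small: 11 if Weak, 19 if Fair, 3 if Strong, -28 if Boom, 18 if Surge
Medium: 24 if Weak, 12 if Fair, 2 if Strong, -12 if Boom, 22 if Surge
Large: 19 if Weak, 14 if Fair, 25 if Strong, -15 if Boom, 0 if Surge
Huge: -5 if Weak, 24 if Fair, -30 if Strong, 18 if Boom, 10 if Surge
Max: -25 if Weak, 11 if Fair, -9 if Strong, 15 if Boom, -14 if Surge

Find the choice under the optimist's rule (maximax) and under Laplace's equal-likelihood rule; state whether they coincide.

Row maxima: Tiny=14, Small=19, Medium=24, Large=25, Huge=24, Max=15
Best best-case = 25 → Large.
Row averages: Tiny=-11.4, Small=4.6, Medium=9.6, Large=8.6, Huge=3.4, Max=-4.4
Highest average = 9.6 → Medium.

maximax → Large; laplace → Medium (disagree)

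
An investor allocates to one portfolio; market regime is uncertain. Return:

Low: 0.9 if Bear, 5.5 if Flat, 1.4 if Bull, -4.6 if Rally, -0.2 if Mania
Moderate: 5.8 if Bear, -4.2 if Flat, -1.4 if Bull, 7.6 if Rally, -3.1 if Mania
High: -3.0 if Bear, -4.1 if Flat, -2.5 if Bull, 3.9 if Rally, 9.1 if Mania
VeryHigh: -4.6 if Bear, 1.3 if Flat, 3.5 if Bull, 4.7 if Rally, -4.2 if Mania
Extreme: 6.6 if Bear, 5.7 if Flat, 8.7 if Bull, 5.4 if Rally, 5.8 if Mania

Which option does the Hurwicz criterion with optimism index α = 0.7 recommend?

Low: 0.7·5.5 + 0.3·(-4.6) = 2.47
Moderate: 0.7·7.6 + 0.3·(-4.2) = 4.06
High: 0.7·9.1 + 0.3·(-4.1) = 5.14
VeryHigh: 0.7·4.7 + 0.3·(-4.6) = 1.91
Extreme: 0.7·8.7 + 0.3·5.4 = 7.71
Highest Hurwicz score = 7.71 → Extreme.

Extreme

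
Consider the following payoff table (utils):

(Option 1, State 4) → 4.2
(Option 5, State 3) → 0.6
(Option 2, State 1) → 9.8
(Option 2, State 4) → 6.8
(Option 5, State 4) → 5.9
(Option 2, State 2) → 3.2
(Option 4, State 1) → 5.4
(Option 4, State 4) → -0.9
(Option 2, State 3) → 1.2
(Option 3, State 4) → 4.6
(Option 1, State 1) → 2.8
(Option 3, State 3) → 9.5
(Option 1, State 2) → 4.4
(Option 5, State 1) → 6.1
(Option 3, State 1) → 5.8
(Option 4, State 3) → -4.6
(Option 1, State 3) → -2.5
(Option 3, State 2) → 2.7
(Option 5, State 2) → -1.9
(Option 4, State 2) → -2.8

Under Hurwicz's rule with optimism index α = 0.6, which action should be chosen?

Option 3

Option 1: 0.6·4.4 + 0.4·(-2.5) = 1.64
Option 2: 0.6·9.8 + 0.4·1.2 = 6.36
Option 3: 0.6·9.5 + 0.4·2.7 = 6.78
Option 4: 0.6·5.4 + 0.4·(-4.6) = 1.4
Option 5: 0.6·6.1 + 0.4·(-1.9) = 2.9
Highest Hurwicz score = 6.78 → Option 3.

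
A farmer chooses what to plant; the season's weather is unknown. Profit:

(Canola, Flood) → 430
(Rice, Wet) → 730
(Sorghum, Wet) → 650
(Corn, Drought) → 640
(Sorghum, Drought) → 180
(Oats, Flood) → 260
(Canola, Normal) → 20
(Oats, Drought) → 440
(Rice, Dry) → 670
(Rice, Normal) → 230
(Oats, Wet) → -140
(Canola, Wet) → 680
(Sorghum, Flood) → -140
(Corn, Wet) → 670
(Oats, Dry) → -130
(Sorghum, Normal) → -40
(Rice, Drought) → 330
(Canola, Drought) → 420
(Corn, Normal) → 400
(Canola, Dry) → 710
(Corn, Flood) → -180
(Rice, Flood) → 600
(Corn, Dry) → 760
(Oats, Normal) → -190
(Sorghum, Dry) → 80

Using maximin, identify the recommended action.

Rice

Row minima: Canola=20, Rice=230, Sorghum=-140, Corn=-180, Oats=-190
Best worst-case = 230 → Rice.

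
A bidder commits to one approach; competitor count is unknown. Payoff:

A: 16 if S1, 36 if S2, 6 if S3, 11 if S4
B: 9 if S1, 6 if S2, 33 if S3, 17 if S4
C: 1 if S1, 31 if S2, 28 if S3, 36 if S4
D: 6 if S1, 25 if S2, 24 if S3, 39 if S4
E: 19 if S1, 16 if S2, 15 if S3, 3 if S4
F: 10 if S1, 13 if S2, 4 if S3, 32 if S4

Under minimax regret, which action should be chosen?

Column bests: S1=19, S2=36, S3=33, S4=39.
A regrets: 3, 0, 27, 28 → max 28
B regrets: 10, 30, 0, 22 → max 30
C regrets: 18, 5, 5, 3 → max 18
D regrets: 13, 11, 9, 0 → max 13
E regrets: 0, 20, 18, 36 → max 36
F regrets: 9, 23, 29, 7 → max 29
Smallest max regret = 13 → D.

D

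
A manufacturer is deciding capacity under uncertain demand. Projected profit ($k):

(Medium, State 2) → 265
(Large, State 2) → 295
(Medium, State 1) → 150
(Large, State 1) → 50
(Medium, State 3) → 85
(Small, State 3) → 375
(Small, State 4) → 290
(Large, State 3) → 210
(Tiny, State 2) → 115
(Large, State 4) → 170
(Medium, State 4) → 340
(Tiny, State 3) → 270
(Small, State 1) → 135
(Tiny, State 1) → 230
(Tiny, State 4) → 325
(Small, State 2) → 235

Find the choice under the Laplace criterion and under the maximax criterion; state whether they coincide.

Row averages: Tiny=235, Small=258.75, Medium=210, Large=181.25
Highest average = 258.75 → Small.
Row maxima: Tiny=325, Small=375, Medium=340, Large=295
Best best-case = 375 → Small.

laplace → Small; maximax → Small (agree)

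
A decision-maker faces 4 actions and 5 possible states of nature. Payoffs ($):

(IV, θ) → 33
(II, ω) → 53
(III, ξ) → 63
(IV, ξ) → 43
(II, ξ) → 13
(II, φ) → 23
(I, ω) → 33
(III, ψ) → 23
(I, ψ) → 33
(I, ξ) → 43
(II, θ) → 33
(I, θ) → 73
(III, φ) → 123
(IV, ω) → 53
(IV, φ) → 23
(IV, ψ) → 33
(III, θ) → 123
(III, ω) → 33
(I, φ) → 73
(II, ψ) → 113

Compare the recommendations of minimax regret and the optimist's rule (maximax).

Column bests: θ=123, φ=123, ψ=113, ω=53, ξ=63.
I regrets: 50, 50, 80, 20, 20 → max 80
II regrets: 90, 100, 0, 0, 50 → max 100
III regrets: 0, 0, 90, 20, 0 → max 90
IV regrets: 90, 100, 80, 0, 20 → max 100
Smallest max regret = 80 → I.
Row maxima: I=73, II=113, III=123, IV=53
Best best-case = 123 → III.

minimax regret → I; maximax → III (disagree)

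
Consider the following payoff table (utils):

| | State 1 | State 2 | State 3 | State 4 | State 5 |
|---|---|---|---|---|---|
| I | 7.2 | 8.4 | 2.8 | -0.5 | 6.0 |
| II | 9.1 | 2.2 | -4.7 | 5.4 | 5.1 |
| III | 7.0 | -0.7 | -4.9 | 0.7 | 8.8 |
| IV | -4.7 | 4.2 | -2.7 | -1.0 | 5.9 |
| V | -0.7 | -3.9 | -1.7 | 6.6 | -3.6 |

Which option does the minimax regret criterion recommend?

I

Column bests: State 1=9.1, State 2=8.4, State 3=2.8, State 4=6.6, State 5=8.8.
I regrets: 1.9, 0.0, 0.0, 7.1, 2.8 → max 7.1
II regrets: 0.0, 6.2, 7.5, 1.2, 3.7 → max 7.5
III regrets: 2.1, 9.1, 7.7, 5.9, 0.0 → max 9.1
IV regrets: 13.8, 4.2, 5.5, 7.6, 2.9 → max 13.8
V regrets: 9.8, 12.3, 4.5, 0.0, 12.4 → max 12.4
Smallest max regret = 7.1 → I.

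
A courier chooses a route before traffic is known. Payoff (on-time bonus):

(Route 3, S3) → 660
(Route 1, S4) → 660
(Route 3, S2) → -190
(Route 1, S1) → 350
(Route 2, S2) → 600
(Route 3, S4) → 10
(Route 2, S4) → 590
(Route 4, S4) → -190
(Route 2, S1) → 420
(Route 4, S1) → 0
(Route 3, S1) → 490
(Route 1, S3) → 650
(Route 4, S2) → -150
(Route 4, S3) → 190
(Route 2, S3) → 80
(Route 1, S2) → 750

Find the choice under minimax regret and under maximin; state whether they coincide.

Column bests: S1=490, S2=750, S3=660, S4=660.
Route 1 regrets: 140, 0, 10, 0 → max 140
Route 2 regrets: 70, 150, 580, 70 → max 580
Route 3 regrets: 0, 940, 0, 650 → max 940
Route 4 regrets: 490, 900, 470, 850 → max 900
Smallest max regret = 140 → Route 1.
Row minima: Route 1=350, Route 2=80, Route 3=-190, Route 4=-190
Best worst-case = 350 → Route 1.

minimax regret → Route 1; maximin → Route 1 (agree)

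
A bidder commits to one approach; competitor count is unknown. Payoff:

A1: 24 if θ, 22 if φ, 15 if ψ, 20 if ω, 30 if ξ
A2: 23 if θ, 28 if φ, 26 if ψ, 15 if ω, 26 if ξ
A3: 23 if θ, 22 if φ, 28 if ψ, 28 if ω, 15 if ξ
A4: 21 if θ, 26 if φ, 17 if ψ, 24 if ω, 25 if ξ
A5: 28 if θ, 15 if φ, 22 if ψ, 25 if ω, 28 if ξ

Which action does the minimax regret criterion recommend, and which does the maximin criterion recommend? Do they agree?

Column bests: θ=28, φ=28, ψ=28, ω=28, ξ=30.
A1 regrets: 4, 6, 13, 8, 0 → max 13
A2 regrets: 5, 0, 2, 13, 4 → max 13
A3 regrets: 5, 6, 0, 0, 15 → max 15
A4 regrets: 7, 2, 11, 4, 5 → max 11
A5 regrets: 0, 13, 6, 3, 2 → max 13
Smallest max regret = 11 → A4.
Row minima: A1=15, A2=15, A3=15, A4=17, A5=15
Best worst-case = 17 → A4.

minimax regret → A4; maximin → A4 (agree)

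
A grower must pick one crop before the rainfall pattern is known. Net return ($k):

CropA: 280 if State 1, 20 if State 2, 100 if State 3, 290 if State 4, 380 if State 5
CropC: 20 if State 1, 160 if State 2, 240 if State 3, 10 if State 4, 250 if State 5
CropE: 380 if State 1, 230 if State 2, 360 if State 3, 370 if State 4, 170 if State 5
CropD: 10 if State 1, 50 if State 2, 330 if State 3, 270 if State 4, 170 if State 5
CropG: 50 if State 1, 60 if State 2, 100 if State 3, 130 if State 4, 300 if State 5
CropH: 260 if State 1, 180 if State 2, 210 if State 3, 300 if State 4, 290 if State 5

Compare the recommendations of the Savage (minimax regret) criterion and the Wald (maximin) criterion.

minimax regret → CropH; maximin → CropH (agree)

Column bests: State 1=380, State 2=230, State 3=360, State 4=370, State 5=380.
CropA regrets: 100, 210, 260, 80, 0 → max 260
CropC regrets: 360, 70, 120, 360, 130 → max 360
CropE regrets: 0, 0, 0, 0, 210 → max 210
CropD regrets: 370, 180, 30, 100, 210 → max 370
CropG regrets: 330, 170, 260, 240, 80 → max 330
CropH regrets: 120, 50, 150, 70, 90 → max 150
Smallest max regret = 150 → CropH.
Row minima: CropA=20, CropC=10, CropE=170, CropD=10, CropG=50, CropH=180
Best worst-case = 180 → CropH.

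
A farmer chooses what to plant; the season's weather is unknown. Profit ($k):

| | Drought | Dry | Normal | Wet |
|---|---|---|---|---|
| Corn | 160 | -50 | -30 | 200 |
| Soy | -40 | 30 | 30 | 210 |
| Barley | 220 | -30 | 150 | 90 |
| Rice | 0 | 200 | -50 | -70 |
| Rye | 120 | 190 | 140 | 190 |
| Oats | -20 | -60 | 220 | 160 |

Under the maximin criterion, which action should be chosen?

Row minima: Corn=-50, Soy=-40, Barley=-30, Rice=-70, Rye=120, Oats=-60
Best worst-case = 120 → Rye.

Rye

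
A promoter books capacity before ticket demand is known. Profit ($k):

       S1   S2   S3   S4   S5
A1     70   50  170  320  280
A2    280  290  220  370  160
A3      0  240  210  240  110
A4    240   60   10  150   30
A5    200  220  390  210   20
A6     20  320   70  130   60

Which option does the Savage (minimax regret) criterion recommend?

A2

Column bests: S1=280, S2=320, S3=390, S4=370, S5=280.
A1 regrets: 210, 270, 220, 50, 0 → max 270
A2 regrets: 0, 30, 170, 0, 120 → max 170
A3 regrets: 280, 80, 180, 130, 170 → max 280
A4 regrets: 40, 260, 380, 220, 250 → max 380
A5 regrets: 80, 100, 0, 160, 260 → max 260
A6 regrets: 260, 0, 320, 240, 220 → max 320
Smallest max regret = 170 → A2.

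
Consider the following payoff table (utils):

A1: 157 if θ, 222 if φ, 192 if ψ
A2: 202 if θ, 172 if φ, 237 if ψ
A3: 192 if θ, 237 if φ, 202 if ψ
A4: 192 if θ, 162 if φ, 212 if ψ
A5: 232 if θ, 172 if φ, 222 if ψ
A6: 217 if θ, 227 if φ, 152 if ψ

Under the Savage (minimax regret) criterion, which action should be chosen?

A3

Column bests: θ=232, φ=237, ψ=237.
A1 regrets: 75, 15, 45 → max 75
A2 regrets: 30, 65, 0 → max 65
A3 regrets: 40, 0, 35 → max 40
A4 regrets: 40, 75, 25 → max 75
A5 regrets: 0, 65, 15 → max 65
A6 regrets: 15, 10, 85 → max 85
Smallest max regret = 40 → A3.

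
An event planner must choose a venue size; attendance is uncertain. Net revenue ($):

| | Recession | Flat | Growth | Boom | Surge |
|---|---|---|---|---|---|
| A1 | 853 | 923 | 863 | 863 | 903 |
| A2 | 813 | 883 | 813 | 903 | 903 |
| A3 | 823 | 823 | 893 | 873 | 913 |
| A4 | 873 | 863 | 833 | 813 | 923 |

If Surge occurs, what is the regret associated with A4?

0

Best payoff under Surge is 923.
Regret = 923 − 923 = 0.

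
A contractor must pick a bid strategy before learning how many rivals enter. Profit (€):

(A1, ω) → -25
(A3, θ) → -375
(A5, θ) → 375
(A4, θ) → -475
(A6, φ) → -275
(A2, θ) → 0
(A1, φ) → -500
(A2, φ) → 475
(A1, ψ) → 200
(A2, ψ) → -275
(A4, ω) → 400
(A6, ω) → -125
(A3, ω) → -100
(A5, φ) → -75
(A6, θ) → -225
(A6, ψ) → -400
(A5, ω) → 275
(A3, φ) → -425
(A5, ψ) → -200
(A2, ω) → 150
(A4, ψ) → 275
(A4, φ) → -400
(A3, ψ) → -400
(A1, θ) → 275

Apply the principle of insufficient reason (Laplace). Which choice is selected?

Row averages: A1=-12.5, A2=87.5, A3=-325, A4=-50, A5=93.75, A6=-256.25
Highest average = 93.75 → A5.

A5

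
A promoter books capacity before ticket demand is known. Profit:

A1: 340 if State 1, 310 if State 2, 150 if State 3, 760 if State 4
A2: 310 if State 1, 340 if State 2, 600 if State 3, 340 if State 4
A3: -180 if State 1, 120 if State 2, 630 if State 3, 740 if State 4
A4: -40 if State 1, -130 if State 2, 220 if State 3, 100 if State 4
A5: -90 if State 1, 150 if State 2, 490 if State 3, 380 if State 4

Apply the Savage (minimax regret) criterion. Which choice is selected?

A2

Column bests: State 1=340, State 2=340, State 3=630, State 4=760.
A1 regrets: 0, 30, 480, 0 → max 480
A2 regrets: 30, 0, 30, 420 → max 420
A3 regrets: 520, 220, 0, 20 → max 520
A4 regrets: 380, 470, 410, 660 → max 660
A5 regrets: 430, 190, 140, 380 → max 430
Smallest max regret = 420 → A2.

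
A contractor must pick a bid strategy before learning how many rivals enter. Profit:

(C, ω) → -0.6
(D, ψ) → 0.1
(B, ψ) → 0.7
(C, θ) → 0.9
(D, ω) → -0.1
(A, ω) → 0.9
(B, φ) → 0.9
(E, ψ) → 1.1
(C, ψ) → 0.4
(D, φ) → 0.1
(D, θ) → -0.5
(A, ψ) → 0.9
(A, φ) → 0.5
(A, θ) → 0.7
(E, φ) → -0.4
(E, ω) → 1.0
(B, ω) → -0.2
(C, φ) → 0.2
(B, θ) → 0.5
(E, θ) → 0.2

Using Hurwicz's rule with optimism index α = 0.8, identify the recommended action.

A: 0.8·0.9 + 0.2·0.5 = 0.82
B: 0.8·0.9 + 0.2·(-0.2) = 0.68
C: 0.8·0.9 + 0.2·(-0.6) = 0.6
D: 0.8·0.1 + 0.2·(-0.5) = -0.02
E: 0.8·1.1 + 0.2·(-0.4) = 0.8
Highest Hurwicz score = 0.82 → A.

A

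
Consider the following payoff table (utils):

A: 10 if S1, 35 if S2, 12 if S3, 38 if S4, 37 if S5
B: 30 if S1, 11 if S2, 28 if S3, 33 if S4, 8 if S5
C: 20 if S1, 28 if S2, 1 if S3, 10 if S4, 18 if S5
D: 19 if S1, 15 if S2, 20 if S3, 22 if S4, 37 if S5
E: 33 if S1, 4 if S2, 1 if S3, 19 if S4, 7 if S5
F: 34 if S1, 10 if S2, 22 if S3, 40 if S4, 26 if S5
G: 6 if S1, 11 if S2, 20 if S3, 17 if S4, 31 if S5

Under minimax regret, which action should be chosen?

Column bests: S1=34, S2=35, S3=28, S4=40, S5=37.
A regrets: 24, 0, 16, 2, 0 → max 24
B regrets: 4, 24, 0, 7, 29 → max 29
C regrets: 14, 7, 27, 30, 19 → max 30
D regrets: 15, 20, 8, 18, 0 → max 20
E regrets: 1, 31, 27, 21, 30 → max 31
F regrets: 0, 25, 6, 0, 11 → max 25
G regrets: 28, 24, 8, 23, 6 → max 28
Smallest max regret = 20 → D.

D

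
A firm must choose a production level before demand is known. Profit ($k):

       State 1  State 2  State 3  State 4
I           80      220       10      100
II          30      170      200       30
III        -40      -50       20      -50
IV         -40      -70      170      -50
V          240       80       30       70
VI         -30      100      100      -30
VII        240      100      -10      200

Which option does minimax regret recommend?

Column bests: State 1=240, State 2=220, State 3=200, State 4=200.
I regrets: 160, 0, 190, 100 → max 190
II regrets: 210, 50, 0, 170 → max 210
III regrets: 280, 270, 180, 250 → max 280
IV regrets: 280, 290, 30, 250 → max 290
V regrets: 0, 140, 170, 130 → max 170
VI regrets: 270, 120, 100, 230 → max 270
VII regrets: 0, 120, 210, 0 → max 210
Smallest max regret = 170 → V.

V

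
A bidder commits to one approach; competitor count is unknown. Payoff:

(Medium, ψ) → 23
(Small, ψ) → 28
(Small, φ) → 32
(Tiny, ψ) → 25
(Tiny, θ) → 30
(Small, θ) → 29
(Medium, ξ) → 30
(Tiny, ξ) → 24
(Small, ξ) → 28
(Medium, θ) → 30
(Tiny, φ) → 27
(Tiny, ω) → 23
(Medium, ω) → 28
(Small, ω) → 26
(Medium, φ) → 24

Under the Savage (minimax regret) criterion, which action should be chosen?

Column bests: θ=30, φ=32, ψ=28, ω=28, ξ=30.
Tiny regrets: 0, 5, 3, 5, 6 → max 6
Small regrets: 1, 0, 0, 2, 2 → max 2
Medium regrets: 0, 8, 5, 0, 0 → max 8
Smallest max regret = 2 → Small.

Small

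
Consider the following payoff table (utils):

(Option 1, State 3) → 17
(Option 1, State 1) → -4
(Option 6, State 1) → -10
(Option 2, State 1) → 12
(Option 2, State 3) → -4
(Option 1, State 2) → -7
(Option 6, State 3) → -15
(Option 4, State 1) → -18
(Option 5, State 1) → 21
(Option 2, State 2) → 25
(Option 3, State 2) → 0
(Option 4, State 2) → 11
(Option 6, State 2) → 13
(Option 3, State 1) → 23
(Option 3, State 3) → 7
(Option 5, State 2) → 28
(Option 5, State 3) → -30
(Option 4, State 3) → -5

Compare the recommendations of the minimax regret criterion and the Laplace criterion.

minimax regret → Option 2; laplace → Option 2 (agree)

Column bests: State 1=23, State 2=28, State 3=17.
Option 1 regrets: 27, 35, 0 → max 35
Option 2 regrets: 11, 3, 21 → max 21
Option 3 regrets: 0, 28, 10 → max 28
Option 4 regrets: 41, 17, 22 → max 41
Option 5 regrets: 2, 0, 47 → max 47
Option 6 regrets: 33, 15, 32 → max 33
Smallest max regret = 21 → Option 2.
Row averages: Option 1=2, Option 2=11, Option 3=10, Option 4=-4, Option 5=19/3, Option 6=-4
Highest average = 11 → Option 2.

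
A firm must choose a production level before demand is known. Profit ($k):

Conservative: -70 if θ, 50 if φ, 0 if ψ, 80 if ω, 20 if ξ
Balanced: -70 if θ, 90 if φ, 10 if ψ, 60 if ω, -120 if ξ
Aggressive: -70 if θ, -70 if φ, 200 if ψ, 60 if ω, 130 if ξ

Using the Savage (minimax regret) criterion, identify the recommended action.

Column bests: θ=-70, φ=90, ψ=200, ω=80, ξ=130.
Conservative regrets: 0, 40, 200, 0, 110 → max 200
Balanced regrets: 0, 0, 190, 20, 250 → max 250
Aggressive regrets: 0, 160, 0, 20, 0 → max 160
Smallest max regret = 160 → Aggressive.

Aggressive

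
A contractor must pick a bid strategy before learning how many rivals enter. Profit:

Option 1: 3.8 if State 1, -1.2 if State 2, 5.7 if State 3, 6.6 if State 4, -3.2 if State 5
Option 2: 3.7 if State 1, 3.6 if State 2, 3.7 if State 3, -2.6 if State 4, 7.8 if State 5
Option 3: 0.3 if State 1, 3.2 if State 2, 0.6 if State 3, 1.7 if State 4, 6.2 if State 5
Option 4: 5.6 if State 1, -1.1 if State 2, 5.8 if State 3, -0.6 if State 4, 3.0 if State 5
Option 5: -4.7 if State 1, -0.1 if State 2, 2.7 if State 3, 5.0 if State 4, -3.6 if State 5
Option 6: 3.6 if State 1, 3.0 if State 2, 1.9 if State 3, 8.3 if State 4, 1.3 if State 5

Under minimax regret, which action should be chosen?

Option 6

Column bests: State 1=5.6, State 2=3.6, State 3=5.8, State 4=8.3, State 5=7.8.
Option 1 regrets: 1.8, 4.8, 0.1, 1.7, 11.0 → max 11.0
Option 2 regrets: 1.9, 0.0, 2.1, 10.9, 0.0 → max 10.9
Option 3 regrets: 5.3, 0.4, 5.2, 6.6, 1.6 → max 6.6
Option 4 regrets: 0.0, 4.7, 0.0, 8.9, 4.8 → max 8.9
Option 5 regrets: 10.3, 3.7, 3.1, 3.3, 11.4 → max 11.4
Option 6 regrets: 2.0, 0.6, 3.9, 0.0, 6.5 → max 6.5
Smallest max regret = 6.5 → Option 6.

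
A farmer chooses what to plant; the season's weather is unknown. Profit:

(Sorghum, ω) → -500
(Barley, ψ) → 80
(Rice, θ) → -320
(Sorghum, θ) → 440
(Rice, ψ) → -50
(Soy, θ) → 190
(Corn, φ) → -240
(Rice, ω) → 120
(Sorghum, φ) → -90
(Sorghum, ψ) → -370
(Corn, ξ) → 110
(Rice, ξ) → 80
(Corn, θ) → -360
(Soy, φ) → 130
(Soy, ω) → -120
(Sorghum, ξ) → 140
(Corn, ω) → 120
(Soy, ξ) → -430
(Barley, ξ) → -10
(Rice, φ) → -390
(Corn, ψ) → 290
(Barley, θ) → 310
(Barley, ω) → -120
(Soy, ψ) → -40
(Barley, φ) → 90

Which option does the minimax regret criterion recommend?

Column bests: θ=440, φ=130, ψ=290, ω=120, ξ=140.
Soy regrets: 250, 0, 330, 240, 570 → max 570
Rice regrets: 760, 520, 340, 0, 60 → max 760
Barley regrets: 130, 40, 210, 240, 150 → max 240
Sorghum regrets: 0, 220, 660, 620, 0 → max 660
Corn regrets: 800, 370, 0, 0, 30 → max 800
Smallest max regret = 240 → Barley.

Barley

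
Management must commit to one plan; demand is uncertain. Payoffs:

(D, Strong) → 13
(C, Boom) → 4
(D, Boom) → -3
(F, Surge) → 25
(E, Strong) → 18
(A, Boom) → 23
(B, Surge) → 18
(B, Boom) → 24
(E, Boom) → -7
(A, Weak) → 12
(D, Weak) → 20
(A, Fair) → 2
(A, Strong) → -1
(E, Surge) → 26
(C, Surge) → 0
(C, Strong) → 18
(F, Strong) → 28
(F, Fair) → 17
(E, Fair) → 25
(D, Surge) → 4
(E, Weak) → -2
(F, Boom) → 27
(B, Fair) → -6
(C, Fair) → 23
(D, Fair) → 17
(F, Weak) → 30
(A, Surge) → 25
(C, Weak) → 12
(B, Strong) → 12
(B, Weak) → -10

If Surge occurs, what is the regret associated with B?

Best payoff under Surge is 26.
Regret = 26 − 18 = 8.

8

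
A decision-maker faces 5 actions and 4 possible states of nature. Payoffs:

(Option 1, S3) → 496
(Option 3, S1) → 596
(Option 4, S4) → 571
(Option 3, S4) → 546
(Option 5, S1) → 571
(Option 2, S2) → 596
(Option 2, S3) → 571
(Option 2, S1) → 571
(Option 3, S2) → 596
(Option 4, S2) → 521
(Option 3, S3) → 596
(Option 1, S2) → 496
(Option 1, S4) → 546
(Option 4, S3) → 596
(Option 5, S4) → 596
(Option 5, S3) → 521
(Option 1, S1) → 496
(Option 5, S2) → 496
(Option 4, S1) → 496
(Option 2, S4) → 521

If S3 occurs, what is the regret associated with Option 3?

Best payoff under S3 is 596.
Regret = 596 − 596 = 0.

0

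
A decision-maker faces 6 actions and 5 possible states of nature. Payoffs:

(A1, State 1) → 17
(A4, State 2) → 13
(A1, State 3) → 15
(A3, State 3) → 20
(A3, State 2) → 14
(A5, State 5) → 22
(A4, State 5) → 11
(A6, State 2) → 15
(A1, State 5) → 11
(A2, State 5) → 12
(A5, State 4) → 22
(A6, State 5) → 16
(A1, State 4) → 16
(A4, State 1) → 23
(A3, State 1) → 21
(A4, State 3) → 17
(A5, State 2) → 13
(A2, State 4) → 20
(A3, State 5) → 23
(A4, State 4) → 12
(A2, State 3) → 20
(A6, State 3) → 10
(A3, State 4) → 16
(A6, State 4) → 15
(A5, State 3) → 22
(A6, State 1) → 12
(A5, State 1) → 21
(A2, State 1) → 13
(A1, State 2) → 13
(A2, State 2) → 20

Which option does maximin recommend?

Row minima: A1=11, A2=12, A3=14, A4=11, A5=13, A6=10
Best worst-case = 14 → A3.

A3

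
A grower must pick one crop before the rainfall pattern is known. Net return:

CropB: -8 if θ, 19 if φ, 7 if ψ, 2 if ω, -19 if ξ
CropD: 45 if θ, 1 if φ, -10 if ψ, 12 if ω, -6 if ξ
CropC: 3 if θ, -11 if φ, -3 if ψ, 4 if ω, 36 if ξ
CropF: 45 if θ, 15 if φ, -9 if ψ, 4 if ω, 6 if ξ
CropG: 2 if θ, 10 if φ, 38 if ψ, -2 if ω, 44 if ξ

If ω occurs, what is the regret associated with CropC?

8

Best payoff under ω is 12.
Regret = 12 − 4 = 8.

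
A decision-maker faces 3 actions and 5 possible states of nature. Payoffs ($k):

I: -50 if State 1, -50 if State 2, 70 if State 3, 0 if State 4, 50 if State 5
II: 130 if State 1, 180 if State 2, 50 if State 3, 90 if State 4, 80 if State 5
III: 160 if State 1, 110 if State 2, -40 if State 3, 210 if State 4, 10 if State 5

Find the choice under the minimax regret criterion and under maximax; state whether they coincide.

Column bests: State 1=160, State 2=180, State 3=70, State 4=210, State 5=80.
I regrets: 210, 230, 0, 210, 30 → max 230
II regrets: 30, 0, 20, 120, 0 → max 120
III regrets: 0, 70, 110, 0, 70 → max 110
Smallest max regret = 110 → III.
Row maxima: I=70, II=180, III=210
Best best-case = 210 → III.

minimax regret → III; maximax → III (agree)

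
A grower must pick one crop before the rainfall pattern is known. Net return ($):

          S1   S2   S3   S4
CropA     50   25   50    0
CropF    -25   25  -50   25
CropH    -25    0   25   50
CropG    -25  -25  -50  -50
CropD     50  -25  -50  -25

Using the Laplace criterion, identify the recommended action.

CropA

Row averages: CropA=31.25, CropF=-6.25, CropH=12.5, CropG=-37.5, CropD=-12.5
Highest average = 31.25 → CropA.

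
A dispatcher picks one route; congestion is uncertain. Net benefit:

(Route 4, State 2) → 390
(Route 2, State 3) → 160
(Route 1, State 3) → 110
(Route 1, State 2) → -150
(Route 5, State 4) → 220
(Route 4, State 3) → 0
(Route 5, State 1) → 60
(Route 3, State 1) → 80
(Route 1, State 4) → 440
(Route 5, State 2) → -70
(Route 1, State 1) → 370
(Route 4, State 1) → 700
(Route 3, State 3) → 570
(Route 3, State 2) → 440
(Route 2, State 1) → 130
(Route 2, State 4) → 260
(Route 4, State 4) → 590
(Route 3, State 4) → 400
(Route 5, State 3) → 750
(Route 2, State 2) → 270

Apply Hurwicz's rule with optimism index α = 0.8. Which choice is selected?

Route 1: 0.8·440 + 0.2·(-150) = 322
Route 2: 0.8·270 + 0.2·130 = 242
Route 3: 0.8·570 + 0.2·80 = 472
Route 4: 0.8·700 + 0.2·0 = 560
Route 5: 0.8·750 + 0.2·(-70) = 586
Highest Hurwicz score = 586 → Route 5.

Route 5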